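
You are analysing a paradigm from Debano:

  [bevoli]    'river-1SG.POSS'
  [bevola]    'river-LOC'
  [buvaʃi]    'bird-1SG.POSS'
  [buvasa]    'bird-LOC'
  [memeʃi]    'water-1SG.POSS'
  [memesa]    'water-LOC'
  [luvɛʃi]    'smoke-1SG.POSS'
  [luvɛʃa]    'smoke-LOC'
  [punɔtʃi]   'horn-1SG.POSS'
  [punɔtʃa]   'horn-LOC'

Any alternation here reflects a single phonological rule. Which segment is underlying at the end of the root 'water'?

'water' shows [ʃ] ~ [s] at the end of the stem ([memeʃi] vs [memesa]).
But 'smoke' keeps [ʃ] in both environments ([luvɛʃi], [luvɛʃa]), so there is no rule changing /ʃ/ to [s] before the LOC suffix.
The underlying segment must be /s/; /s/ becomes palato-alveolar [ʃ] before a front vowel, yielding [ʃ] there.

/s/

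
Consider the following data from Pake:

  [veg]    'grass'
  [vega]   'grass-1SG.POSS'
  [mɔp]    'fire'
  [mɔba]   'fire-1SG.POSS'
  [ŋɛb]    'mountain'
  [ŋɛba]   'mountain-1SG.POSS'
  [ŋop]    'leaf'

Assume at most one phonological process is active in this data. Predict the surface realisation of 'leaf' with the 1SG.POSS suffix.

The root 'fire' surfaces as [mɔp] and [mɔba], with a stem-final [p] ~ [b] alternation.
The stem 'mountain' ([ŋɛb], [ŋɛba]) shows [b] unchanged in both environments, so [b] cannot be basic with [p] derived in isolation.
Therefore /p/ is basic and [b] is derived by intervocalic voicing (voiceless stops become voiced between vowels).
From [ŋop] the stem 'leaf' is /ŋop/; between vowels this yields [ŋoba].

[ŋoba]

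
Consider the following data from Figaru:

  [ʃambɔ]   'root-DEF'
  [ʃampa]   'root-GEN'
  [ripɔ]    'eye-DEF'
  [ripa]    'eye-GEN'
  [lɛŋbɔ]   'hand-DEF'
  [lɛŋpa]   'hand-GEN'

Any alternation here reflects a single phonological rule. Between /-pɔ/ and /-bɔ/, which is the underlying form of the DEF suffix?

/-bɔ/

The DEF suffix surfaces as [-bɔ] and [-pɔ], depending on the final segment of the stem.
By contrast the GEN suffix keeps its initial [p] throughout — that segment must be underlying.
So the underlying form is /-bɔ/, and voiced stops become voiceless after a vowel.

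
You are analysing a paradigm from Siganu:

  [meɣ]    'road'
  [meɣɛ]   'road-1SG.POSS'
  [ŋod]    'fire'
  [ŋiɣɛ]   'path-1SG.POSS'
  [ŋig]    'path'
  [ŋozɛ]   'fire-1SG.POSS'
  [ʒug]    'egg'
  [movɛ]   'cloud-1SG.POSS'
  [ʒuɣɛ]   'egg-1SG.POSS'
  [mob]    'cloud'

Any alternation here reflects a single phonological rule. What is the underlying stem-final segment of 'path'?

/g/

The stem for 'path' ends in [ɣ] in [ŋiɣɛ] but [g] in [ŋig].
Compare 'road', with invariant [ɣ] in [meɣɛ] and [meɣ]: an analysis with underlying /ɣ/ and a rule producing [g] in isolation would wrongly predict alternation here too.
The alternation reflects intervocalic spirantization: voiced stops become fricatives between vowels. /g/ is underlying.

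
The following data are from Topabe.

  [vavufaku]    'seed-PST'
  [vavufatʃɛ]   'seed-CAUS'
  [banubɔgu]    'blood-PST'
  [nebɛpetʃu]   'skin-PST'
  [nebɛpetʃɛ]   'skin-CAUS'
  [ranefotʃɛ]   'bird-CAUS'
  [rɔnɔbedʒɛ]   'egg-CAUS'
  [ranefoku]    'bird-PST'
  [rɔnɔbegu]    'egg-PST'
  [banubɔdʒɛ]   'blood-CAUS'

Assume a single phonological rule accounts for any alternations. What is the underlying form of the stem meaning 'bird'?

/ranefok/

In [ranefotʃɛ] and [ranefoku] the final segment of 'bird' alternates: [tʃ] ~ [k].
But 'skin' keeps [tʃ] in both environments ([nebɛpetʃɛ], [nebɛpetʃu]), so there is no rule changing /tʃ/ to [k] before the PST suffix.
Therefore /k/ is basic and [tʃ] is derived by palatalization before a front vowel (/k/ and /g/ become palato-alveolar [tʃ] and [dʒ] before a front vowel).
So 'bird' = /ranefok/.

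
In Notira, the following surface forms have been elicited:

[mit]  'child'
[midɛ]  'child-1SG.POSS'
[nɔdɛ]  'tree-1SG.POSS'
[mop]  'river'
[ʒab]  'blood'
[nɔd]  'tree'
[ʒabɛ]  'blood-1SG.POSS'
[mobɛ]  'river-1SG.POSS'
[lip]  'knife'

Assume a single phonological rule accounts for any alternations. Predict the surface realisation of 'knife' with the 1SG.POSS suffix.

The root 'river' surfaces as [mop] and [mobɛ], with a stem-final [p] ~ [b] alternation.
If /b/ were underlying and a rule turned it into [p] in isolation, 'blood' would also alternate; but it has [b] in both [ʒab] and [ʒabɛ].
The alternation reflects intervocalic voicing: voiceless stops become voiced between vowels. /p/ is underlying.
The one attested form of 'knife', [lip], shows underlying /lip/. Applying the same rule between vowels gives [libɛ].

[libɛ]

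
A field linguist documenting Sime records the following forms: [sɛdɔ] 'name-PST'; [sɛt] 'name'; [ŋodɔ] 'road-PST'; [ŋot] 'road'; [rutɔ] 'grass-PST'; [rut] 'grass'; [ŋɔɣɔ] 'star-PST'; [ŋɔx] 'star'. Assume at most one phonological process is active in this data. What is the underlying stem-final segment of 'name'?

/d/

'name' shows [d] ~ [t] at the end of the stem ([sɛdɔ] vs [sɛt]).
But 'grass' keeps [t] in both environments ([rutɔ], [rut]), so there is no rule changing /t/ to [d] before the PST suffix.
The underlying segment must be /d/; voiced obstruents become voiceless word-finally, yielding [t] there.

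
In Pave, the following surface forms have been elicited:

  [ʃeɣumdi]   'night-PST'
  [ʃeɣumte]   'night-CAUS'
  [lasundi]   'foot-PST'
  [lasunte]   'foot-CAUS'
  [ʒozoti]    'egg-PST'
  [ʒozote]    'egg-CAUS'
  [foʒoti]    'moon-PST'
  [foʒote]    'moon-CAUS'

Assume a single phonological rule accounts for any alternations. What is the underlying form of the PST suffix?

/-di/

The PST morpheme has two allomorphs, [-di] and [-ti].
By contrast the CAUS suffix keeps its initial [t] throughout — that segment must be underlying.
The PST suffix is therefore /-di/ underlyingly, with post-vocalic devoicing: voiced stops become voiceless after a vowel.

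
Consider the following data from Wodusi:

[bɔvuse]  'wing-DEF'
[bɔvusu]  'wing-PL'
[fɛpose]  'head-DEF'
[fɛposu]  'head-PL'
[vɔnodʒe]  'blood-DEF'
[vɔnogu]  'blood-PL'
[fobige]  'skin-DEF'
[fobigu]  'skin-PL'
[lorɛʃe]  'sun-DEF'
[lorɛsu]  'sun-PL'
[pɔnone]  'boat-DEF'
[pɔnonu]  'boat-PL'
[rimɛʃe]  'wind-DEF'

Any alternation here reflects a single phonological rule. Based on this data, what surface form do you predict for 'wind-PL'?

[rimɛsu]

'sun' shows [ʃ] ~ [s] at the end of the stem ([lorɛʃe] vs [lorɛsu]).
If /s/ were underlying and a rule turned it into [ʃ] before the DEF suffix, 'head' would also alternate; but it has [s] in both [fɛpose] and [fɛposu].
The underlying segment must be /ʃ/; palato-alveolar /dʒ/ and /ʃ/ become [g] and [s] when no front vowel follows, yielding [s] there.
The one attested form of 'wind', [rimɛʃe], shows underlying /rimɛʃ/. Applying the same rule when no front vowel follows gives [rimɛsu].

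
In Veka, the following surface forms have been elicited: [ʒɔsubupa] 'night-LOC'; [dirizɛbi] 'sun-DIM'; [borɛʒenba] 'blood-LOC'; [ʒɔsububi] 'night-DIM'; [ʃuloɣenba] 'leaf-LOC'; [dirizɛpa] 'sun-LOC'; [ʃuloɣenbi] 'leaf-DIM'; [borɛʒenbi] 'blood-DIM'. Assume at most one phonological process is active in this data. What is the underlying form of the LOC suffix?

The LOC morpheme has two allomorphs, [-ba] and [-pa].
By contrast the DIM suffix keeps its initial [b] throughout — that segment must be underlying.
The LOC suffix is therefore /-pa/ underlyingly, with post-nasal voicing: voiceless stops become voiced after a nasal.

/-pa/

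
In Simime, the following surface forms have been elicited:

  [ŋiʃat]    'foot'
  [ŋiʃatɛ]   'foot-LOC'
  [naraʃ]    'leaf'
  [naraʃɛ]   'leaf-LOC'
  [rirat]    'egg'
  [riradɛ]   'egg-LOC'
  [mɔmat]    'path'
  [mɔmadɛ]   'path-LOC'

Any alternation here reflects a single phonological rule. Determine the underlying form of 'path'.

/mɔmad/

'path' shows [t] ~ [d] at the end of the stem ([mɔmat] vs [mɔmadɛ]).
Compare 'foot', with invariant [t] in [ŋiʃat] and [ŋiʃatɛ]: an analysis with underlying /t/ and a rule producing [d] before the LOC suffix would wrongly predict alternation here too.
The alternation reflects word-final obstruent devoicing: voiced obstruents become voiceless word-finally. /d/ is underlying.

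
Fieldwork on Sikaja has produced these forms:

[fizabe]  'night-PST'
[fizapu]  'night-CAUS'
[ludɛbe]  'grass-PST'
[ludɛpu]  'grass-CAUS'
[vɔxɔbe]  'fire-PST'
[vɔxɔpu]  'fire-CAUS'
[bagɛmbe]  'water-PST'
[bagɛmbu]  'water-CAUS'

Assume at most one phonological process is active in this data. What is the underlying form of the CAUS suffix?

/-pu/

The CAUS suffix surfaces as [-bu] and [-pu], depending on the final segment of the stem.
By contrast the PST suffix keeps its initial [b] throughout — that segment must be underlying.
So the underlying form is /-pu/, and voiceless stops become voiced after a nasal.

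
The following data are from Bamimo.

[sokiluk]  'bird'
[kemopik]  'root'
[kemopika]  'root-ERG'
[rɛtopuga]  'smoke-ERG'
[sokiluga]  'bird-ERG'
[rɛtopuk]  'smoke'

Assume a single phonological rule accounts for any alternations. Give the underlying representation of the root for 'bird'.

The root 'bird' surfaces as [sokiluk] and [sokiluga], with a stem-final [k] ~ [g] alternation.
Compare 'root', with invariant [k] in [kemopik] and [kemopika]: an analysis with underlying /k/ and a rule producing [g] before the ERG suffix would wrongly predict alternation here too.
The alternation reflects word-final obstruent devoicing: voiced obstruents become voiceless word-finally. /g/ is underlying.

/sokilug/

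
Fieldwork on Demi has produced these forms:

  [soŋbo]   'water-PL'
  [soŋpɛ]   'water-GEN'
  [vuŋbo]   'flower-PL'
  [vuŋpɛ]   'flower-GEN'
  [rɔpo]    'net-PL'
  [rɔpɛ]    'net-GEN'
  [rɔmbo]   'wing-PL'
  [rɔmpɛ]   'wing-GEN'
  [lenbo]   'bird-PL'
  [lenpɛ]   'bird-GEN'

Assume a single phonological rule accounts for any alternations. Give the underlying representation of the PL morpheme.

The PL morpheme has two allomorphs, [-bo] and [-po].
By contrast the GEN suffix keeps its initial [p] throughout — that segment must be underlying.
The PL suffix is therefore /-bo/ underlyingly, with post-vocalic devoicing: voiced stops become voiceless after a vowel.

/-bo/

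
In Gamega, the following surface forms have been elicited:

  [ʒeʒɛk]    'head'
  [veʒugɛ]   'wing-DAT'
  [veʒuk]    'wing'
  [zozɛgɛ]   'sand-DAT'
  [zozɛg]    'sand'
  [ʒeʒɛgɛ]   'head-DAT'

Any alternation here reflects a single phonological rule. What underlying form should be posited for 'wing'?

In [veʒuk] and [veʒugɛ] the final segment of 'wing' alternates: [k] ~ [g].
But 'sand' keeps [g] in both environments ([zozɛg], [zozɛgɛ]), so there is no rule changing /g/ to [k] in isolation.
Therefore /k/ is basic and [g] is derived by intervocalic voicing (voiceless stops become voiced between vowels).

/veʒuk/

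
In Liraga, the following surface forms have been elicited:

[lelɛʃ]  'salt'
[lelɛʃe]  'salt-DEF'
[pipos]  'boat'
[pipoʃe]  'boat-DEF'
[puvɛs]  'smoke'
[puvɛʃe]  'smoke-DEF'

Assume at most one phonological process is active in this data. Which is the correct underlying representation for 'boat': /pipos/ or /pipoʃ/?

The root 'boat' surfaces as [pipos] and [pipoʃe], with a stem-final [s] ~ [ʃ] alternation.
Compare 'salt', with invariant [ʃ] in [lelɛʃ] and [lelɛʃe]: an analysis with underlying /ʃ/ and a rule producing [s] in isolation would wrongly predict alternation here too.
Therefore /s/ is basic and [ʃ] is derived by palatalization before a front vowel (/s/ becomes palato-alveolar [ʃ] before a front vowel).

/pipos/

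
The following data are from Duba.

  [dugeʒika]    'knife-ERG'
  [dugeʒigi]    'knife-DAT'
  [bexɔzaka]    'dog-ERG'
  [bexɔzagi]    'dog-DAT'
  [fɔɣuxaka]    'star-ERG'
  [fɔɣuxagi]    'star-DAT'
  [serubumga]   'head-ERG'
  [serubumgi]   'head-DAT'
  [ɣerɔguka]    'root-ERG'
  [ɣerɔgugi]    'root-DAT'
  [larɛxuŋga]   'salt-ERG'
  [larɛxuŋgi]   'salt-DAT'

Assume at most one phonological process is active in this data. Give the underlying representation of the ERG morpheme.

/-ka/

The ERG suffix surfaces as [-ga] and [-ka], depending on the final segment of the stem.
The DAT suffix, which begins with [g], is invariant after every stem; so [g] is not altered by any rule here.
The ERG suffix is therefore /-ka/ underlyingly, with post-nasal voicing: voiceless stops become voiced after a nasal.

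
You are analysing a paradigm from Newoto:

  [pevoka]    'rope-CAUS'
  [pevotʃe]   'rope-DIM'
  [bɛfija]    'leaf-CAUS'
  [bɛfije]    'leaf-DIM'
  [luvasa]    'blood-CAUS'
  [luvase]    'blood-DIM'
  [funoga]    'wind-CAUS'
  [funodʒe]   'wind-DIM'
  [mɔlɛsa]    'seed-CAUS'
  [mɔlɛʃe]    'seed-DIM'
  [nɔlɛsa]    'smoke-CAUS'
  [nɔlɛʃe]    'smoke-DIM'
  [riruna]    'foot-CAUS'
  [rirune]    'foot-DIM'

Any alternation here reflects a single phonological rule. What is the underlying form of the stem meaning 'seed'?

'seed' shows [s] ~ [ʃ] at the end of the stem ([mɔlɛsa] vs [mɔlɛʃe]).
The stem 'blood' ([luvasa], [luvase]) shows [s] unchanged in both environments, so [s] cannot be basic with [ʃ] derived before the DIM suffix.
The underlying segment must be /ʃ/; palato-alveolar /tʃ/, /dʒ/ and /ʃ/ become [k], [g] and [s] when no front vowel follows, yielding [s] there.
So 'seed' = /mɔlɛʃ/.

/mɔlɛʃ/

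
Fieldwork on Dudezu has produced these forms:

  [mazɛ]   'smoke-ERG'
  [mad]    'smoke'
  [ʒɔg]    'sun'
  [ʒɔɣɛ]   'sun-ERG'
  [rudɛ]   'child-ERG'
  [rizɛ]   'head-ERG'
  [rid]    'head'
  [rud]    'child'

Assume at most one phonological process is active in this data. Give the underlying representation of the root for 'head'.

/riz/

In [rid] and [rizɛ] the final segment of 'head' alternates: [d] ~ [z].
If /d/ were underlying and a rule turned it into [z] before the ERG suffix, 'child' would also alternate; but it has [d] in both [rud] and [rudɛ].
Therefore /z/ is basic and [d] is derived by word-final hardening (voiced fricatives become stops word-finally).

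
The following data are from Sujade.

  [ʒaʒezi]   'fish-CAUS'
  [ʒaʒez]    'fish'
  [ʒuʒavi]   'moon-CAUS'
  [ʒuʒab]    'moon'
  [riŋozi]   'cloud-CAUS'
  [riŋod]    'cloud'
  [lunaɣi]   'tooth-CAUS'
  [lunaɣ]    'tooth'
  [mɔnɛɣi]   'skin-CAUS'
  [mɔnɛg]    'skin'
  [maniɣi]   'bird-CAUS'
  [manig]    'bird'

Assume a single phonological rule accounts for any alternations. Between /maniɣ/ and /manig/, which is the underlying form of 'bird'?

The stem for 'bird' ends in [ɣ] in [maniɣi] but [g] in [manig].
The stem 'tooth' ([lunaɣi], [lunaɣ]) shows [ɣ] unchanged in both environments, so [ɣ] cannot be basic with [g] derived in isolation.
The underlying segment must be /g/; voiced stops become fricatives between vowels, yielding [ɣ] there.

/manig/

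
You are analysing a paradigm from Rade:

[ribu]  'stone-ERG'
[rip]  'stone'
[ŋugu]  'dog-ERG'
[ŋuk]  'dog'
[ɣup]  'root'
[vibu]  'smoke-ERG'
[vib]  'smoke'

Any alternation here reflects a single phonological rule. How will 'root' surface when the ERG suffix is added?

The root 'stone' surfaces as [ribu] and [rip], with a stem-final [b] ~ [p] alternation.
Compare 'smoke', with invariant [b] in [vibu] and [vib]: an analysis with underlying /b/ and a rule producing [p] in isolation would wrongly predict alternation here too.
So /p/ is underlying, and a rule of intervocalic voicing — voiceless stops become voiced between vowels — gives [b].
From [ɣup] the stem 'root' is /ɣup/; between vowels this yields [ɣubu].

[ɣubu]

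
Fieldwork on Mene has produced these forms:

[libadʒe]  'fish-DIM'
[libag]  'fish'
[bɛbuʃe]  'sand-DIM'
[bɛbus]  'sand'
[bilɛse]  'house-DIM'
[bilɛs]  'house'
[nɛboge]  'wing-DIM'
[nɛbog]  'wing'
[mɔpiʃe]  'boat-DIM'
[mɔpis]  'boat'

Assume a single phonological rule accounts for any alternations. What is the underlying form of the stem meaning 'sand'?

/bɛbuʃ/

In [bɛbuʃe] and [bɛbus] the final segment of 'sand' alternates: [ʃ] ~ [s].
The stem 'house' ([bilɛse], [bilɛs]) shows [s] unchanged in both environments, so [s] cannot be basic with [ʃ] derived before the DIM suffix.
The alternation reflects depalatalization: palato-alveolar /dʒ/ and /ʃ/ become [g] and [s] when no front vowel follows. /ʃ/ is underlying.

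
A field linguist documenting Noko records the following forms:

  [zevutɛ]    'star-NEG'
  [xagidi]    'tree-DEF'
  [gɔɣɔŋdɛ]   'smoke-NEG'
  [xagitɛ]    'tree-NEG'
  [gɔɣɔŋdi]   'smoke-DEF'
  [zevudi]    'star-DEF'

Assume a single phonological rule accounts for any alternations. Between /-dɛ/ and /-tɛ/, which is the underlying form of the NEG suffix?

/-tɛ/

The NEG suffix surfaces as [-dɛ] and [-tɛ], depending on the final segment of the stem.
The DEF suffix, which begins with [d], is invariant after every stem; so [d] is not altered by any rule here.
So the underlying form is /-tɛ/, and voiceless stops become voiced after a nasal.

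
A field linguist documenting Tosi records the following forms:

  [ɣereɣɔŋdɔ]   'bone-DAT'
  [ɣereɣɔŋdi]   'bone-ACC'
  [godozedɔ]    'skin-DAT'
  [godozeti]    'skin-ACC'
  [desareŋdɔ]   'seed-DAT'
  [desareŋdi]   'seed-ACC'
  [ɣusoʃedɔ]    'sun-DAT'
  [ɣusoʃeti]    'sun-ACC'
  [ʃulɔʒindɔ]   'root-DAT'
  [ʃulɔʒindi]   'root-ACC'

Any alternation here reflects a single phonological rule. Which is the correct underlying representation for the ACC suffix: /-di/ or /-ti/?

The ACC suffix surfaces as [-di] and [-ti], depending on the final segment of the stem.
By contrast the DAT suffix keeps its initial [d] throughout — that segment must be underlying.
So the underlying form is /-ti/, and voiceless stops become voiced after a nasal.

/-ti/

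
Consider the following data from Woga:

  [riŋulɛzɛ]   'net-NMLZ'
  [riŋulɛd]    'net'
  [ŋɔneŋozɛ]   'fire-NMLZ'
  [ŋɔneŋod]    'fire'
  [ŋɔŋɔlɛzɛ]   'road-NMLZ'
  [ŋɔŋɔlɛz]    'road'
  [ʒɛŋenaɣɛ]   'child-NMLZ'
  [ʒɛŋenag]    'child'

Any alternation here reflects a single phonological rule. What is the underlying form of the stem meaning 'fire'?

In [ŋɔneŋozɛ] and [ŋɔneŋod] the final segment of 'fire' alternates: [z] ~ [d].
If /z/ were underlying and a rule turned it into [d] in isolation, 'road' would also alternate; but it has [z] in both [ŋɔŋɔlɛzɛ] and [ŋɔŋɔlɛz].
The alternation reflects intervocalic spirantization: voiced stops become fricatives between vowels. /d/ is underlying.

/ŋɔneŋod/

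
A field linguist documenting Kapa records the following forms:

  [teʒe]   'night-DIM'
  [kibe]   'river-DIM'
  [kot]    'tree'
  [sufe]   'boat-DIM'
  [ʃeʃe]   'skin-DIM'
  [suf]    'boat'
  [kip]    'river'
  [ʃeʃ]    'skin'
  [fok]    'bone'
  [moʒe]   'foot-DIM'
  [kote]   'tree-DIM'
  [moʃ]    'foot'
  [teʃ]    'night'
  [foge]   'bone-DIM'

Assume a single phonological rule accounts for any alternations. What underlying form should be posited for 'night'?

/teʒ/

The stem for 'night' ends in [ʒ] in [teʒe] but [ʃ] in [teʃ].
But 'skin' keeps [ʃ] in both environments ([ʃeʃe], [ʃeʃ]), so there is no rule changing /ʃ/ to [ʒ] before the DIM suffix.
The alternation reflects word-final obstruent devoicing: voiced obstruents become voiceless word-finally. /ʒ/ is underlying.
Hence 'night' is /teʒ/ underlyingly.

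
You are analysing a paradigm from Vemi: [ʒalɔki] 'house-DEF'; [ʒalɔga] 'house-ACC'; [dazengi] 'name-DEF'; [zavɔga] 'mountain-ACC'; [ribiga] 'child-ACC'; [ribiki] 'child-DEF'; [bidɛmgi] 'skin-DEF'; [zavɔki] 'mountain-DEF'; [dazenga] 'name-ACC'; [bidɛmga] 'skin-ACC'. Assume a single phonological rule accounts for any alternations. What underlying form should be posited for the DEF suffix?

/-ki/

The DEF suffix surfaces as [-gi] and [-ki], depending on the final segment of the stem.
The ACC suffix, which begins with [g], is invariant after every stem; so [g] is not altered by any rule here.
The DEF suffix is therefore /-ki/ underlyingly, with post-nasal voicing: voiceless stops become voiced after a nasal.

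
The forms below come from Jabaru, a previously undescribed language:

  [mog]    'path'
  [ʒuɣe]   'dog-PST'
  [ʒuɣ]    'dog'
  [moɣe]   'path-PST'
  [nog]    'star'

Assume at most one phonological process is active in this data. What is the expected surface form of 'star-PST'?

[noɣe]

The stem for 'path' ends in [ɣ] in [moɣe] but [g] in [mog].
If /ɣ/ were underlying and a rule turned it into [g] in isolation, 'dog' would also alternate; but it has [ɣ] in both [ʒuɣe] and [ʒuɣ].
The alternation reflects intervocalic spirantization: voiced stops become fricatives between vowels. /g/ is underlying.
From [nog] the stem 'star' is /nog/; between vowels this yields [noɣe].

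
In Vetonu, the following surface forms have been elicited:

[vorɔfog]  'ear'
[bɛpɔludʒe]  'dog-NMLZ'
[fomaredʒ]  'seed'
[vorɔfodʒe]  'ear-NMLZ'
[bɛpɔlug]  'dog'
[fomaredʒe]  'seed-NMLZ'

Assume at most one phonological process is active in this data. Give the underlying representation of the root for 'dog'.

/bɛpɔlug/

The root 'dog' surfaces as [bɛpɔlug] and [bɛpɔludʒe], with a stem-final [g] ~ [dʒ] alternation.
Compare 'seed', with invariant [dʒ] in [fomaredʒ] and [fomaredʒe]: an analysis with underlying /dʒ/ and a rule producing [g] in isolation would wrongly predict alternation here too.
The alternation reflects palatalization before a front vowel: /g/ becomes palato-alveolar [dʒ] before a front vowel. /g/ is underlying.
Hence 'dog' is /bɛpɔlug/ underlyingly.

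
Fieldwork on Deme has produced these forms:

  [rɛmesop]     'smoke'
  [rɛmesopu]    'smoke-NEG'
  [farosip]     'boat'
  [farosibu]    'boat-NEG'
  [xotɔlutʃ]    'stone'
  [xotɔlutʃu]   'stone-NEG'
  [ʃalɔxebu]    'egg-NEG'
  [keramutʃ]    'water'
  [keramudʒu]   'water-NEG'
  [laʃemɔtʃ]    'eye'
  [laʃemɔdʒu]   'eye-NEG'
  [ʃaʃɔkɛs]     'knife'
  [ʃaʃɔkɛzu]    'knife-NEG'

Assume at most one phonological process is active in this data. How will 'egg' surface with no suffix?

[ʃalɔxep]

'boat' shows [p] ~ [b] at the end of the stem ([farosip] vs [farosibu]).
But 'smoke' keeps [p] in both environments ([rɛmesop], [rɛmesopu]), so there is no rule changing /p/ to [b] before the NEG suffix.
Therefore /b/ is basic and [p] is derived by word-final obstruent devoicing (voiced obstruents become voiceless word-finally).
From [ʃalɔxebu] the stem 'egg' is /ʃalɔxeb/; word-finally this yields [ʃalɔxep].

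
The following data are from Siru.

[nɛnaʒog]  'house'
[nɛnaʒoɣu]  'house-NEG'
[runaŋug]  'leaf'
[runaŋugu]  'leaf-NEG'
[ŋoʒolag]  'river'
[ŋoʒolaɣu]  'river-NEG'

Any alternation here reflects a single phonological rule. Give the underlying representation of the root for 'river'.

The stem for 'river' ends in [g] in [ŋoʒolag] but [ɣ] in [ŋoʒolaɣu].
Compare 'leaf', with invariant [g] in [runaŋug] and [runaŋugu]: an analysis with underlying /g/ and a rule producing [ɣ] before the NEG suffix would wrongly predict alternation here too.
So /ɣ/ is underlying, and a rule of word-final hardening — voiced fricatives become stops word-finally — gives [g].
Hence 'river' is /ŋoʒolaɣ/ underlyingly.

/ŋoʒolaɣ/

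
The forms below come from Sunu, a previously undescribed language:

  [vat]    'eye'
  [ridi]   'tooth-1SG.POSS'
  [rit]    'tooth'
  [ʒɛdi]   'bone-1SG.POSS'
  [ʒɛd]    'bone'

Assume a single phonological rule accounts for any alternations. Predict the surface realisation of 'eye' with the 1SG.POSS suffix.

The stem for 'tooth' ends in [d] in [ridi] but [t] in [rit].
Compare 'bone', with invariant [d] in [ʒɛdi] and [ʒɛd]: an analysis with underlying /d/ and a rule producing [t] in isolation would wrongly predict alternation here too.
Therefore /t/ is basic and [d] is derived by intervocalic voicing (voiceless stops become voiced between vowels).
From [vat] the stem 'eye' is /vat/; between vowels this yields [vadi].

[vadi]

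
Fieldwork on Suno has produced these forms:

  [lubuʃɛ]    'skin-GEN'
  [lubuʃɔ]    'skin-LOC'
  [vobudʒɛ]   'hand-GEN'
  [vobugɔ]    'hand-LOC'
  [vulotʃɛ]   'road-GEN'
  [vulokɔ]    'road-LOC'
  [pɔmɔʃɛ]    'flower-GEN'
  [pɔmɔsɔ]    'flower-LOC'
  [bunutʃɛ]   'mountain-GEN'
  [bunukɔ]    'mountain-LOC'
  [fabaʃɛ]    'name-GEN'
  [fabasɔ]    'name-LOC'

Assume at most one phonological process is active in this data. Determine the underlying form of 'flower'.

The root 'flower' surfaces as [pɔmɔʃɛ] and [pɔmɔsɔ], with a stem-final [ʃ] ~ [s] alternation.
But 'skin' keeps [ʃ] in both environments ([lubuʃɛ], [lubuʃɔ]), so there is no rule changing /ʃ/ to [s] before the LOC suffix.
The alternation reflects palatalization before a front vowel: /k/, /g/ and /s/ become palato-alveolar [tʃ], [dʒ] and [ʃ] before a front vowel. /s/ is underlying.

/pɔmɔs/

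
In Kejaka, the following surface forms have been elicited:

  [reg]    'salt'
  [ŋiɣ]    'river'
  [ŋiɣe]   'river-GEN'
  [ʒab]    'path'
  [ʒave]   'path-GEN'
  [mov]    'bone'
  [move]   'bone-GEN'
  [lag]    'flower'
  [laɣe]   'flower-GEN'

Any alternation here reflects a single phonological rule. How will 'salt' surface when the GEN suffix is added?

[reɣe]

The root 'flower' surfaces as [lag] and [laɣe], with a stem-final [g] ~ [ɣ] alternation.
If /ɣ/ were underlying and a rule turned it into [g] in isolation, 'river' would also alternate; but it has [ɣ] in both [ŋiɣ] and [ŋiɣe].
Therefore /g/ is basic and [ɣ] is derived by intervocalic spirantization (voiced stops become fricatives between vowels).
The one attested form of 'salt', [reg], shows underlying /reg/. Applying the same rule between vowels gives [reɣe].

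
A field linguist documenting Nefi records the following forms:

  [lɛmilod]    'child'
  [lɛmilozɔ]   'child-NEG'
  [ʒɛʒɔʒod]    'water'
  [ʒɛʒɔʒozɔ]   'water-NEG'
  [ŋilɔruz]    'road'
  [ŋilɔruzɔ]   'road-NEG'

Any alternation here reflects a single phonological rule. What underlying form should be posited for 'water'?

/ʒɛʒɔʒod/

In [ʒɛʒɔʒod] and [ʒɛʒɔʒozɔ] the final segment of 'water' alternates: [d] ~ [z].
Compare 'road', with invariant [z] in [ŋilɔruz] and [ŋilɔruzɔ]: an analysis with underlying /z/ and a rule producing [d] in isolation would wrongly predict alternation here too.
The underlying segment must be /d/; voiced stops become fricatives between vowels, yielding [z] there.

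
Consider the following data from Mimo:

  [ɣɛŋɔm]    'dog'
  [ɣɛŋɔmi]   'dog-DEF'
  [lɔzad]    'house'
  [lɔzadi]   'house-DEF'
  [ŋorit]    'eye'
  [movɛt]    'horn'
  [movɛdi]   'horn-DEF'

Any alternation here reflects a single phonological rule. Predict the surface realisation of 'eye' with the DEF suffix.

[ŋoridi]

The root 'horn' surfaces as [movɛt] and [movɛdi], with a stem-final [t] ~ [d] alternation.
If /d/ were underlying and a rule turned it into [t] in isolation, 'house' would also alternate; but it has [d] in both [lɔzad] and [lɔzadi].
The alternation reflects intervocalic voicing: voiceless stops become voiced between vowels. /t/ is underlying.
The one attested form of 'eye', [ŋorit], shows underlying /ŋorit/. Applying the same rule between vowels gives [ŋoridi].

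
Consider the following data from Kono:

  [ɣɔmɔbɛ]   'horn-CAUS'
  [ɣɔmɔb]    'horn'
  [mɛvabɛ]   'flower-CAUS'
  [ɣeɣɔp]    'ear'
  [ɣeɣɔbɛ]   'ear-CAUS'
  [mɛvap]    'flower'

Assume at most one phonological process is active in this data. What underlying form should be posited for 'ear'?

The root 'ear' surfaces as [ɣeɣɔbɛ] and [ɣeɣɔp], with a stem-final [b] ~ [p] alternation.
If /b/ were underlying and a rule turned it into [p] in isolation, 'horn' would also alternate; but it has [b] in both [ɣɔmɔbɛ] and [ɣɔmɔb].
So /p/ is underlying, and a rule of intervocalic voicing — voiceless stops become voiced between vowels — gives [b].

/ɣeɣɔp/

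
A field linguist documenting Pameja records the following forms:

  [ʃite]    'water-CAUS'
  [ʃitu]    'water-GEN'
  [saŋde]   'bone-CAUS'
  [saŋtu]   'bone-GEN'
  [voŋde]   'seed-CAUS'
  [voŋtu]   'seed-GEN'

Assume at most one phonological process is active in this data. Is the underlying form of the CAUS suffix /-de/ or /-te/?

/-de/

The CAUS morpheme has two allomorphs, [-de] and [-te].
By contrast the GEN suffix keeps its initial [t] throughout — that segment must be underlying.
So the underlying form is /-de/, and voiced stops become voiceless after a vowel.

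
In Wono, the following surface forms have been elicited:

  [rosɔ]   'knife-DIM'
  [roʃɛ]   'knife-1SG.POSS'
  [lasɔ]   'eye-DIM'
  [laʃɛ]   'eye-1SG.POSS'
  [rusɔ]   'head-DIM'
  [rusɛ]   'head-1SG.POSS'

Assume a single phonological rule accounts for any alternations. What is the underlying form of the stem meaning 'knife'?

'knife' shows [s] ~ [ʃ] at the end of the stem ([rosɔ] vs [roʃɛ]).
Compare 'head', with invariant [s] in [rusɔ] and [rusɛ]: an analysis with underlying /s/ and a rule producing [ʃ] before the 1SG.POSS suffix would wrongly predict alternation here too.
The underlying segment must be /ʃ/; palato-alveolar /ʃ/ becomes [s] when no front vowel follows, yielding [s] there.
Hence 'knife' is /roʃ/ underlyingly.

/roʃ/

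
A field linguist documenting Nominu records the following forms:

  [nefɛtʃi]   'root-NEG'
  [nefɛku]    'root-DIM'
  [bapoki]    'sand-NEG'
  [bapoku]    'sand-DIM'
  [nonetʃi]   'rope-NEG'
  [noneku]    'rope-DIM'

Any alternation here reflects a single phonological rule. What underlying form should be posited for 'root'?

In [nefɛtʃi] and [nefɛku] the final segment of 'root' alternates: [tʃ] ~ [k].
But 'sand' keeps [k] in both environments ([bapoki], [bapoku]), so there is no rule changing /k/ to [tʃ] before the NEG suffix.
So /tʃ/ is underlying, and a rule of depalatalization — palato-alveolar /tʃ/ becomes [k] when no front vowel follows — gives [k].
The underlying form of 'root' is therefore /nefɛtʃ/.

/nefɛtʃ/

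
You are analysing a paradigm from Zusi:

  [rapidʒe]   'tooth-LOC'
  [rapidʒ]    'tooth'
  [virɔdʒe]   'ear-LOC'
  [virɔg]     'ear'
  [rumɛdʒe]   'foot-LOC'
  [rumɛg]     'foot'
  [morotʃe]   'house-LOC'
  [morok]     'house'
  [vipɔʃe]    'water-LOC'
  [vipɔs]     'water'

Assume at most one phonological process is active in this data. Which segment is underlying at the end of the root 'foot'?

The root 'foot' surfaces as [rumɛdʒe] and [rumɛg], with a stem-final [dʒ] ~ [g] alternation.
If /dʒ/ were underlying and a rule turned it into [g] in isolation, 'tooth' would also alternate; but it has [dʒ] in both [rapidʒe] and [rapidʒ].
The alternation reflects palatalization before a front vowel: /k/, /g/ and /s/ become palato-alveolar [tʃ], [dʒ] and [ʃ] before a front vowel. /g/ is underlying.

/g/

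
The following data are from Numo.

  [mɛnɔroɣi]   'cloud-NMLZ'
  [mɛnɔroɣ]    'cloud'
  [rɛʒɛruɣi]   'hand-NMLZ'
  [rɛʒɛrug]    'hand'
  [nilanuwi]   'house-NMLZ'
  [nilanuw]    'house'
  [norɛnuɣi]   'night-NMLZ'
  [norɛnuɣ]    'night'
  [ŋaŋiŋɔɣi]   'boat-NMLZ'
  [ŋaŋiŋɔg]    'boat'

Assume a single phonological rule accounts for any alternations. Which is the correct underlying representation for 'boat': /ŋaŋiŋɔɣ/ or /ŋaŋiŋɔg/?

/ŋaŋiŋɔg/

The root 'boat' surfaces as [ŋaŋiŋɔɣi] and [ŋaŋiŋɔg], with a stem-final [ɣ] ~ [g] alternation.
Compare 'night', with invariant [ɣ] in [norɛnuɣi] and [norɛnuɣ]: an analysis with underlying /ɣ/ and a rule producing [g] in isolation would wrongly predict alternation here too.
The underlying segment must be /g/; voiced stops become fricatives between vowels, yielding [ɣ] there.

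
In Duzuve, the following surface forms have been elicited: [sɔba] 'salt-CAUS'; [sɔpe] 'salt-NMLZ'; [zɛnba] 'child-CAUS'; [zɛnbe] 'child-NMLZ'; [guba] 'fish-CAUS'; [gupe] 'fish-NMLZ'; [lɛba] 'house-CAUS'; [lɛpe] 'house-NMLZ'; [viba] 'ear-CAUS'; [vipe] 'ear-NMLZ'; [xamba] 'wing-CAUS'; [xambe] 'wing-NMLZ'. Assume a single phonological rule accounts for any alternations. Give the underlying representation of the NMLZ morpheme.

The NMLZ morpheme has two allomorphs, [-be] and [-pe].
By contrast the CAUS suffix keeps its initial [b] throughout — that segment must be underlying.
So the underlying form is /-pe/, and voiceless stops become voiced after a nasal.

/-pe/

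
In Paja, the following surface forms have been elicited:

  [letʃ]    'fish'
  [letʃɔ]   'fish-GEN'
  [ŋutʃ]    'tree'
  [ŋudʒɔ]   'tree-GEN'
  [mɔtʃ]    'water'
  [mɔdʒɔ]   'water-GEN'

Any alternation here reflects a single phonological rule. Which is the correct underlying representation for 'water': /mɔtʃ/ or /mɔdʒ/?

/mɔdʒ/

'water' shows [tʃ] ~ [dʒ] at the end of the stem ([mɔtʃ] vs [mɔdʒɔ]).
But 'fish' keeps [tʃ] in both environments ([letʃ], [letʃɔ]), so there is no rule changing /tʃ/ to [dʒ] before the GEN suffix.
The underlying segment must be /dʒ/; voiced obstruents become voiceless word-finally, yielding [tʃ] there.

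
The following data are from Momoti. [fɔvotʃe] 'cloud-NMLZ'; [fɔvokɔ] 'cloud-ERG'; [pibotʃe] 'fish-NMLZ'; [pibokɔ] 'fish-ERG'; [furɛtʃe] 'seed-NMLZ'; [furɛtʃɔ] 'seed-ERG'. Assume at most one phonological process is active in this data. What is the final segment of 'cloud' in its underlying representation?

The root 'cloud' surfaces as [fɔvotʃe] and [fɔvokɔ], with a stem-final [tʃ] ~ [k] alternation.
If /tʃ/ were underlying and a rule turned it into [k] before the ERG suffix, 'seed' would also alternate; but it has [tʃ] in both [furɛtʃe] and [furɛtʃɔ].
The underlying segment must be /k/; /k/ becomes palato-alveolar [tʃ] before a front vowel, yielding [tʃ] there.

/k/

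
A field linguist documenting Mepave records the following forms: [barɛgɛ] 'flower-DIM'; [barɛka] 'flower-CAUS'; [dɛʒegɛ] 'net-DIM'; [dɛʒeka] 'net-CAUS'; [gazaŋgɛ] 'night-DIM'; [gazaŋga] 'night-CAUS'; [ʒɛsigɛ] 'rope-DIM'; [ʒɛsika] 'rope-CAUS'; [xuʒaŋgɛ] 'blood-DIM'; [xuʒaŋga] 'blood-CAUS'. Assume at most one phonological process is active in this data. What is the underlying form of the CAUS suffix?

/-ka/

The CAUS morpheme has two allomorphs, [-ga] and [-ka].
By contrast the DIM suffix keeps its initial [g] throughout — that segment must be underlying.
The CAUS suffix is therefore /-ka/ underlyingly, with post-nasal voicing: voiceless stops become voiced after a nasal.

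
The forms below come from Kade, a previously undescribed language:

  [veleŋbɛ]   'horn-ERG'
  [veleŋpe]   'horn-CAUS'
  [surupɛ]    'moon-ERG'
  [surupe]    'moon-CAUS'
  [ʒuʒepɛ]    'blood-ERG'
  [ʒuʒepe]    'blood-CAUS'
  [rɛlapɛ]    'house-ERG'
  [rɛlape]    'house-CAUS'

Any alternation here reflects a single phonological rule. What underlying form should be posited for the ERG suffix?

/-bɛ/

The ERG suffix surfaces as [-bɛ] and [-pɛ], depending on the final segment of the stem.
By contrast the CAUS suffix keeps its initial [p] throughout — that segment must be underlying.
So the underlying form is /-bɛ/, and voiced stops become voiceless after a vowel.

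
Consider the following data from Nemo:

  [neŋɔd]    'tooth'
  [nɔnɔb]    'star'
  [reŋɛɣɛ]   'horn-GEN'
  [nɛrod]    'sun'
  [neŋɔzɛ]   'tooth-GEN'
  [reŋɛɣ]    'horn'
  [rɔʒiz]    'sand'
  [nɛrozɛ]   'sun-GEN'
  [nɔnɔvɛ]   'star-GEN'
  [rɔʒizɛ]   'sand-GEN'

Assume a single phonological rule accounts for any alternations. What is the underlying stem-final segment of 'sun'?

/d/

'sun' shows [d] ~ [z] at the end of the stem ([nɛrod] vs [nɛrozɛ]).
Compare 'sand', with invariant [z] in [rɔʒiz] and [rɔʒizɛ]: an analysis with underlying /z/ and a rule producing [d] in isolation would wrongly predict alternation here too.
So /d/ is underlying, and a rule of intervocalic spirantization — voiced stops become fricatives between vowels — gives [z].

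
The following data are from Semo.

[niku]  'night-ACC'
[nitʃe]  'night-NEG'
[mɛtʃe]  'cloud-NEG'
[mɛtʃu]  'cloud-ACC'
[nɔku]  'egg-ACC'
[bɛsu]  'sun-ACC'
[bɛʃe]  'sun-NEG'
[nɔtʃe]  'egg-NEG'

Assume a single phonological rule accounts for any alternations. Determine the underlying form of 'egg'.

/nɔk/

The stem for 'egg' ends in [k] in [nɔku] but [tʃ] in [nɔtʃe].
Compare 'cloud', with invariant [tʃ] in [mɛtʃu] and [mɛtʃe]: an analysis with underlying /tʃ/ and a rule producing [k] before the ACC suffix would wrongly predict alternation here too.
So /k/ is underlying, and a rule of palatalization before a front vowel — /k/ and /s/ become palato-alveolar [tʃ] and [ʃ] before a front vowel — gives [tʃ].
The underlying form of 'egg' is therefore /nɔk/.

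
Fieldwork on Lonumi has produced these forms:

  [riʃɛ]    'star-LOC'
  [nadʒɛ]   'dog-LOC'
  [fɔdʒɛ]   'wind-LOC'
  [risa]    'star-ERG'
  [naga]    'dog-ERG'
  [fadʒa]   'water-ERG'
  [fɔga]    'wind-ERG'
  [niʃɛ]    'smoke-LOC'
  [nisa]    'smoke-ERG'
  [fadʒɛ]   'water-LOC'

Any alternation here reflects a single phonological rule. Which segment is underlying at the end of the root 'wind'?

/g/

In [fɔdʒɛ] and [fɔga] the final segment of 'wind' alternates: [dʒ] ~ [g].
Compare 'water', with invariant [dʒ] in [fadʒɛ] and [fadʒa]: an analysis with underlying /dʒ/ and a rule producing [g] before the ERG suffix would wrongly predict alternation here too.
The underlying segment must be /g/; /g/ and /s/ become palato-alveolar [dʒ] and [ʃ] before a front vowel, yielding [dʒ] there.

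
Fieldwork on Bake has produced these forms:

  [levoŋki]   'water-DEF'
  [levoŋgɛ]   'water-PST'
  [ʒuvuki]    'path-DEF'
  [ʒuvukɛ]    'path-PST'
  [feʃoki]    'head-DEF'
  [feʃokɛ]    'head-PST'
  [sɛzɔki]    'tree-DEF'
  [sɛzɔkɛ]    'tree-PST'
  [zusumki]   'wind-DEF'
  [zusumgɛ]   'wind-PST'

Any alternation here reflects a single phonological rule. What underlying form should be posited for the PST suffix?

/-gɛ/

The PST suffix surfaces as [-gɛ] and [-kɛ], depending on the final segment of the stem.
The DEF suffix, which begins with [k], is invariant after every stem; so [k] is not altered by any rule here.
So the underlying form is /-gɛ/, and voiced stops become voiceless after a vowel.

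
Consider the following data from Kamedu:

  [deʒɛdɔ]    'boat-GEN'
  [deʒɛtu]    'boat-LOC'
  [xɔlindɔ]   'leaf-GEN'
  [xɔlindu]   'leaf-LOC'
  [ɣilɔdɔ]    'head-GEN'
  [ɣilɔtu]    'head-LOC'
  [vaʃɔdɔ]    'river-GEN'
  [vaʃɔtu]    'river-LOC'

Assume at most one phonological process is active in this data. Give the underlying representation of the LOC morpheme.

/-tu/

The LOC morpheme has two allomorphs, [-du] and [-tu].
By contrast the GEN suffix keeps its initial [d] throughout — that segment must be underlying.
So the underlying form is /-tu/, and voiceless stops become voiced after a nasal.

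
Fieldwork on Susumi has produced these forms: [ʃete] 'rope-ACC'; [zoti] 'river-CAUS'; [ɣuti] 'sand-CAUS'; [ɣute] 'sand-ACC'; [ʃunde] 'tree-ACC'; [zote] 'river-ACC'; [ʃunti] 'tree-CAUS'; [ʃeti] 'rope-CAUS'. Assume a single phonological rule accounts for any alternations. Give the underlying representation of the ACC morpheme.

The ACC morpheme has two allomorphs, [-de] and [-te].
By contrast the CAUS suffix keeps its initial [t] throughout — that segment must be underlying.
The ACC suffix is therefore /-de/ underlyingly, with post-vocalic devoicing: voiced stops become voiceless after a vowel.

/-de/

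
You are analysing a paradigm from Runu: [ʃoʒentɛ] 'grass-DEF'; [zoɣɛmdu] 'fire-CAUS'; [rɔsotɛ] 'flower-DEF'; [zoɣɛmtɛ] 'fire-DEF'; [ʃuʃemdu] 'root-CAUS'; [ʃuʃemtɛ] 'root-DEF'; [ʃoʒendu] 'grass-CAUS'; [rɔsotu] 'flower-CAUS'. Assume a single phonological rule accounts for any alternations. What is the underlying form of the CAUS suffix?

/-du/

The CAUS suffix surfaces as [-du] and [-tu], depending on the final segment of the stem.
By contrast the DEF suffix keeps its initial [t] throughout — that segment must be underlying.
So the underlying form is /-du/, and voiced stops become voiceless after a vowel.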